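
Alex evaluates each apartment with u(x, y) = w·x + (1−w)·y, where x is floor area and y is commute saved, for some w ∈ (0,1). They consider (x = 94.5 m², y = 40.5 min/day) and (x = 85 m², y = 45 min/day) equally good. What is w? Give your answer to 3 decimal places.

u(94.5,40.5) = u(85,45) means w·94.5 + (1−w)·40.5 = w·85 + (1−w)·45.
Collecting terms: w·9.5 = (1−w)·4.5.
So w/(1−w) = 4.5/9.5 = 0.4737, giving w = 4.5/(9.5+4.5) = 0.321.

w = 0.321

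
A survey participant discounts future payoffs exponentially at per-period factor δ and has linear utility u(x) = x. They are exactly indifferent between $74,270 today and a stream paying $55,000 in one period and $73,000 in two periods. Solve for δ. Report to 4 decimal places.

The stream is worth 55000δ + 73000δ² today, so 55000δ + 73000δ² = 74270.
That is, 73000δ² + 55000δ − 74270 = 0, a quadratic in δ.
The positive root is δ = [−55000 + √(55000² + 4·73000·74270)] / (2·73000) = (−55000 + 157200.000)/146000 ≈ 0.7000.

δ ≈ 0.7000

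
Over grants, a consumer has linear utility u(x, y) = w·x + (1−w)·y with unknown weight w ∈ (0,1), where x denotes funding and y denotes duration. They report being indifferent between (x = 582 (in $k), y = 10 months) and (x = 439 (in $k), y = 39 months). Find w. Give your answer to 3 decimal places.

w = 0.169

u(582,10) = u(439,39) means w·582 + (1−w)·10 = w·439 + (1−w)·39.
Rearranging, 143·w − 29·(1−w) = 0.
Hence w = 29/(143+29) = 29/172 = 0.169.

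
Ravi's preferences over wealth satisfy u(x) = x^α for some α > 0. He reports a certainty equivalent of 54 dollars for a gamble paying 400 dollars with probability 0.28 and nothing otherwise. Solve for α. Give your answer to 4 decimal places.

α ≈ 0.6357

EU(lottery) = 0.28·400^α + 0.72·0 = 0.28·400^α.
Setting u(54) equal to that: 54^α = 0.28·400^α ⇒ (54/400)^α = 0.28.
Take logs: α = ln 0.28 / ln(54/400) ≈ 0.635694.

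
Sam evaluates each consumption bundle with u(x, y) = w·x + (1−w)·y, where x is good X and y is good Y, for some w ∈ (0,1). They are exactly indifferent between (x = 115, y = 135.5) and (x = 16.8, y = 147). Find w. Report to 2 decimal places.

Equating utilities: w·115 + (1−w)·135.5 = w·16.8 + (1−w)·147.
Rearranging, 98.2·w − 11.5·(1−w) = 0.
The marginal rate of substitution is 11.5/98.2, so w = 11.5/(98.2+11.5) = 0.10.

w = 0.10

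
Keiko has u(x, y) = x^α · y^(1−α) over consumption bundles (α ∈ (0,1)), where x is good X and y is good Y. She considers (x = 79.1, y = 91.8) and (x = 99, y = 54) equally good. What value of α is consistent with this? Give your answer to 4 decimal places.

α ≈ 0.7028

Set the two utilities equal: 79.1^α·91.8^(1−α) = 99^α·54^(1−α).
Taking logs: α·ln 79.1 + (1−α)·ln 91.8 = α·ln 99 + (1−α)·ln 54, i.e. α·-0.2244070 = (1−α)·-0.5306283.
With A = -0.2244070 and B = -0.5306283: α·A = (1−α)·B, so α = B/(A+B) = -0.5306283/-0.7550353 ≈ 0.7028.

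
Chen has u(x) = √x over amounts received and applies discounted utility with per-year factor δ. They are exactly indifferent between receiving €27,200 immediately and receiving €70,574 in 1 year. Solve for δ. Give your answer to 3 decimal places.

Indifference means u(27200) = δ · u(70574), so δ = u(27200)/u(70574).
With u(x) = √x: δ = √27200/√70574 = √(27200/70574) = 0.62081.

δ ≈ 0.621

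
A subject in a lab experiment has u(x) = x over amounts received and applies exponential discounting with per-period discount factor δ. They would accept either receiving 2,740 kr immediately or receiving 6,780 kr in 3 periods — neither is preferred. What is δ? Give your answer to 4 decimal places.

Indifference means u(2740) = δ^3 · u(6780), so δ^3 = u(2740)/u(6780).
With u(x) = x: δ^3 = 2740/6780 = 0.40413.
Taking the cube root: δ = 0.40413^(1/3) ≈ 0.7393.

δ ≈ 0.7393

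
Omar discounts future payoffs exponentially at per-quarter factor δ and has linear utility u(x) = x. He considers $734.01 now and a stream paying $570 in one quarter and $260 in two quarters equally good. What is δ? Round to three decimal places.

Present value of the stream is 570·δ + 260·δ². Indifference gives 570δ + 260δ² = 734.01.
Rearranged: 260δ² + 570δ − 734.01 = 0.
The positive root is δ = [−570 + √(570² + 4·260·734.01)] / (2·260) = (−570 + 1043.202)/520 ≈ 0.910.

δ ≈ 0.910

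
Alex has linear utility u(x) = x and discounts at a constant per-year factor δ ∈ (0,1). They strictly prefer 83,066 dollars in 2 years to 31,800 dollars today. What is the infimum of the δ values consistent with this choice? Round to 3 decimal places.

The preference means 31800 < δ^2·83066.
Hence δ^2 > 31800/83066 = 0.38283, and x ↦ x^(1/2) is increasing on (0,∞).
δ > (31800/83066)^(1/2) ≈ 0.619.

δ > 0.619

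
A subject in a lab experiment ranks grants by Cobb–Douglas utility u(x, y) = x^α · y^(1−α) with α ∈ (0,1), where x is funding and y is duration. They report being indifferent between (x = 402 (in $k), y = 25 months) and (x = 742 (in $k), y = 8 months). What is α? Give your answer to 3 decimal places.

Indifference: 402^α · 25^(1−α) = 742^α · 8^(1−α).
(402/742)^α = (8/25)^(1−α); take logs: α·ln(402/742) = (1−α)·ln(8/25), i.e. α·-0.612897 = (1−α)·-1.139434.
Thus α·(-1.752331) = -1.139434, so α = -1.139434/-1.752331 ≈ 0.650.

α ≈ 0.650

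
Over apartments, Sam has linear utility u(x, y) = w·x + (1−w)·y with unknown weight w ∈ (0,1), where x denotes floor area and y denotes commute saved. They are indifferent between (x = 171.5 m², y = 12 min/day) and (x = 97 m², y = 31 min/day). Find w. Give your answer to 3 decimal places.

Equating utilities: w·171.5 + (1−w)·12 = w·97 + (1−w)·31.
Collecting terms: w·74.5 = (1−w)·19.
So w/(1−w) = 19/74.5 = 0.2550, giving w = 19/(74.5+19) = 0.203.

w = 0.203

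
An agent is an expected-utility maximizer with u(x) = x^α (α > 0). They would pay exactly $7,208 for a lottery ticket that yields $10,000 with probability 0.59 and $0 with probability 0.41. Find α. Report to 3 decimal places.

α ≈ 1.612

Since u(0) = 0, the lottery's EU is 0.59·10000^α.
Equating: 7208^α = 0.59·10000^α, i.e. 0.7208^α = 0.59.
Taking logs: α·ln(7208/10000) = ln(0.59), so α = -0.527633 / -0.327394 ≈ 1.612.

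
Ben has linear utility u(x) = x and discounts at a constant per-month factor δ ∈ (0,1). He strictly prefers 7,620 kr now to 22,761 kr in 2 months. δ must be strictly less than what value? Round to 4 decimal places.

δ < 0.5786

Under u(x) = x this choice says 7620 > δ^2·22761.
Hence δ^2 < 7620/22761 = 0.33478, and x ↦ x^(1/2) is increasing on (0,∞).
δ < (7620/22761)^(1/2) ≈ 0.5786.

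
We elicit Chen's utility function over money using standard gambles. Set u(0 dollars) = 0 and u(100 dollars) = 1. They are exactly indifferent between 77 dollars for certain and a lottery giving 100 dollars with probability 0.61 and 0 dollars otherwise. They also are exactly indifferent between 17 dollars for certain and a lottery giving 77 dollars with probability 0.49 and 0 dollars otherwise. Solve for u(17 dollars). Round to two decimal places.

The first gamble pins u(77 dollars): it must equal 0.61·1 + 0.39·0 = 0.61.
Chaining: u(17 dollars) = 0.49·0.61 + 0.51·0.00 = 0.2989.

0.30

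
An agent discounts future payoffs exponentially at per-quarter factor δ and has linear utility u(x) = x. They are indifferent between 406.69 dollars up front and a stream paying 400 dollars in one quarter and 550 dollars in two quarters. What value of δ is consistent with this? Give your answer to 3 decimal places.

The stream is worth 400δ + 550δ² today, so 400δ + 550δ² = 406.69.
So 550δ² + 400δ − 406.69 = 0.
The positive root is δ = [−400 + √(400² + 4·550·406.69)] / (2·550) = (−400 + 1026.995)/1100 ≈ 0.570.

δ ≈ 0.570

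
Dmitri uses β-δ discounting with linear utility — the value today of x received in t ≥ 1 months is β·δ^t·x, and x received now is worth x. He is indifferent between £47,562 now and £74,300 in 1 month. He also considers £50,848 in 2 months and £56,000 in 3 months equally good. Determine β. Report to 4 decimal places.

β ≈ 0.7050

The second indifference involves only future payoffs, so β cancels: β·δ^2·50848 = β·δ^3·56000, giving δ = 50848/56000 = 0.90800.
Substituting δ into 47562 = β·δ·74300: β = 47562/(67464.400) ≈ 0.7050.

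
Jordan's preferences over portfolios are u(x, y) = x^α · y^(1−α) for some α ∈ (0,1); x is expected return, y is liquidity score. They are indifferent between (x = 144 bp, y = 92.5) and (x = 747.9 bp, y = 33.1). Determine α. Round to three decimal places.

α ≈ 0.384

Indifference: 144^α · 92.5^(1−α) = 747.9^α · 33.1^(1−α).
Taking logs: α·ln 144 + (1−α)·ln 92.5 = α·ln 747.9 + (1−α)·ln 33.1, i.e. α·-1.647456 = (1−α)·-1.027675.
Thus α·(-2.675131) = -1.027675, so α = -1.027675/-2.675131 ≈ 0.384.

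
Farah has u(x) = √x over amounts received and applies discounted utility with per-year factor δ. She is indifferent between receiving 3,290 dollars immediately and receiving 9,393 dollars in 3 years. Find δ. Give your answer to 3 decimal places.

Indifference means u(3290) = δ^3 · u(9393), so δ^3 = u(3290)/u(9393).
Since u(x) = √x, δ^3 = √(3290/9393) = 0.59183.
Hence δ = (0.59183)^(1/3) = 0.83959.

δ ≈ 0.840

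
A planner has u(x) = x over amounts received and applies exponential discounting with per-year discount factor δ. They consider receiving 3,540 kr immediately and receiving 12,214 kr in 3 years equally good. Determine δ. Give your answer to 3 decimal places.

δ ≈ 0.662

The payoff in 3 years is discounted by δ^3, so u(3540) = δ^3·u(12214) and δ^3 = u(3540)/u(12214).
With u(x) = x: δ^3 = 3540/12214 = 0.28983.
Taking the cube root: δ = 0.28983^(1/3) ≈ 0.662.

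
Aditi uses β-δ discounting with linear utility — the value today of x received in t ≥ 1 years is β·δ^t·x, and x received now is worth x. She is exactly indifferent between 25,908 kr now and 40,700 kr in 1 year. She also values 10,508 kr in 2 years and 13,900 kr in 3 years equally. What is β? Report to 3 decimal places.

β ≈ 0.842

From the later pair, β·δ^2·10508 = β·δ^3·13900; dividing through, δ = 10508/13900 = 0.75597.
Substituting δ into 25908 = β·δ·40700: β = 25908/(30768.029) ≈ 0.842.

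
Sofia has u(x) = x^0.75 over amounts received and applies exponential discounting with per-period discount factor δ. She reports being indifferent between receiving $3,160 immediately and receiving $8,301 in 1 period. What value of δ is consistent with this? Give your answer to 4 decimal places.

δ ≈ 0.4846

Equating discounted utilities: u(3160) = δ·u(8301) ⇒ δ = u(3160)/u(8301).
With u(x) = x^0.75: δ = 3160^0.75/8301^0.75 = (3160/8301)^0.75 = 0.48464.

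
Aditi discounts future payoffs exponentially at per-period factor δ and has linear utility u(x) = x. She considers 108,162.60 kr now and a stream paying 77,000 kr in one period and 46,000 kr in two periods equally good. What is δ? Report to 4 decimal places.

δ ≈ 0.9100

The stream is worth 77000δ + 46000δ² today, so 77000δ + 46000δ² = 108162.60.
So 46000δ² + 77000δ − 108162.60 = 0.
By the quadratic formula (taking the positive root), δ = (−77000 + √25830918400.00) / 92000 ≈ 0.9100.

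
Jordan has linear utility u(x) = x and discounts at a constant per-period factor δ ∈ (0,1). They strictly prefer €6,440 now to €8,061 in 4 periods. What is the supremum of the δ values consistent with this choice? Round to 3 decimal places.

Under u(x) = x this choice says 6440 > δ^4·8061.
Hence δ^4 < 6440/8061 = 0.79891, and x ↦ x^(1/4) is increasing on (0,∞).
δ < (6440/8061)^(1/4) ≈ 0.945.

δ < 0.945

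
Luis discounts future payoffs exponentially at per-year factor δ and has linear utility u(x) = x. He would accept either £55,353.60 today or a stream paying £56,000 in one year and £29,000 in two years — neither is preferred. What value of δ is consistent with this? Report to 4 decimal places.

δ ≈ 0.7200

Present value of the stream is 56000·δ + 29000·δ². Indifference gives 56000δ + 29000δ² = 55353.60.
That is, 29000δ² + 56000δ − 55353.60 = 0, a quadratic in δ.
By the quadratic formula (taking the positive root), δ = (−56000 + √9557017600.00) / 58000 ≈ 0.7200.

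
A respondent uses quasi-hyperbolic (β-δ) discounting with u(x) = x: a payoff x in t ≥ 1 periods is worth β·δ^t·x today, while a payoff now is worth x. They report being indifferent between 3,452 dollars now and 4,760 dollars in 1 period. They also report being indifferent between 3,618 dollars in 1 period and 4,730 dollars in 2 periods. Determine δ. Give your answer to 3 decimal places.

The second indifference involves only future payoffs, so β cancels: β·δ^1·3618 = β·δ^2·4730, giving δ = 3618/4730 = 0.76490.

δ ≈ 0.765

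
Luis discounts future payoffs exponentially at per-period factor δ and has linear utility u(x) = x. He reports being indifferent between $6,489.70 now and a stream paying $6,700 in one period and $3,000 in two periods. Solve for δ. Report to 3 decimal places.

δ ≈ 0.730

Equating present values: 6489.70 = 6700δ + 3000δ².
That is, 3000δ² + 6700δ − 6489.70 = 0, a quadratic in δ.
By the quadratic formula (taking the positive root), δ = (−6700 + √122766400.00) / 6000 ≈ 0.730.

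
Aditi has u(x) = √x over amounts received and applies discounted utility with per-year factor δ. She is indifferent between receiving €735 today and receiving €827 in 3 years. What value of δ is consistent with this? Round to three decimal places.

Indifference means u(735) = δ^3 · u(827), so δ^3 = u(735)/u(827).
With u(x) = √x: δ^3 = √735/√827 = √(735/827) = 0.94274.
Hence δ = (0.94274)^(1/3) = 0.98054.

δ ≈ 0.981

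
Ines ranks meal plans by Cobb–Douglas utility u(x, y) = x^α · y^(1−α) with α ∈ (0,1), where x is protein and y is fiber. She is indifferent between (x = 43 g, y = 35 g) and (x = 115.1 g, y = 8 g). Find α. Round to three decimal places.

α ≈ 0.600

Indifference: 43^α · 35^(1−α) = 115.1^α · 8^(1−α).
(43/115.1)^α = (8/35)^(1−α); take logs: α·ln(43/115.1) = (1−α)·ln(8/35), i.e. α·-0.984601 = (1−α)·-1.475907.
Thus α·(-2.460508) = -1.475907, so α = -1.475907/-2.460508 ≈ 0.600.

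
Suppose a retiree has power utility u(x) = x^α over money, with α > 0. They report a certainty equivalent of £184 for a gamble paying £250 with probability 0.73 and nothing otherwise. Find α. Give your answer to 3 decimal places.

EU(lottery) = 0.73·250^α + 0.27·0 = 0.73·250^α.
Setting u(184) equal to that: 184^α = 0.73·250^α ⇒ (184/250)^α = 0.73.
α = ln(0.73) / ln(184/250) = -0.314711/-0.306525 ≈ 1.027.

α ≈ 1.027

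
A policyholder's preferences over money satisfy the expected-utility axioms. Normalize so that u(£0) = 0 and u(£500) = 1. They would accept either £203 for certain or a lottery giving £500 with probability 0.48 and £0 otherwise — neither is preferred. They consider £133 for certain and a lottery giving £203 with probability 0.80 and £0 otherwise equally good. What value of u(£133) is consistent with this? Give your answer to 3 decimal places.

0.384

The first gamble pins u(£203): it must equal 0.48·1 + 0.52·0 = 0.48.
The second indifference gives u(£133) = 0.80·u(£203) + 0.20·u(£0) = 0.80·0.48 + 0.20·0.00 = 0.3840.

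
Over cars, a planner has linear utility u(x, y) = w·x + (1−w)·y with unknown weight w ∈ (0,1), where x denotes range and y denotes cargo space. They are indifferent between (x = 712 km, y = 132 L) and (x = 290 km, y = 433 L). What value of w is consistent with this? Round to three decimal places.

w = 0.416

u(712,132) = u(290,433) means w·712 + (1−w)·132 = w·290 + (1−w)·433.
Collecting terms: w·422 = (1−w)·301.
Hence w = 301/(422+301) = 301/723 = 0.416.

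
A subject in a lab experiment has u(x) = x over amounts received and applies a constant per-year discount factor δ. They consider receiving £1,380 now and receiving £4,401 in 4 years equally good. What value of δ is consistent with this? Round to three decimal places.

Indifference means u(1380) = δ^4 · u(4401), so δ^4 = u(1380)/u(4401).
With u(x) = x: δ^4 = 1380/4401 = 0.31357.
So δ = 0.31357^(1/4) ≈ 0.748.

δ ≈ 0.748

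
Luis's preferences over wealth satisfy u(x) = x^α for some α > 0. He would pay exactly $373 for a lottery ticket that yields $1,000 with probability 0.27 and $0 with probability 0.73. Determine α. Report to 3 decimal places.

α ≈ 1.328

The lottery's expected utility is 0.27·u(1000) + 0.73·u(0) = 0.27·1000^α (since u(0) = 0 for α > 0).
Equating: 373^α = 0.27·1000^α, i.e. 0.3730^α = 0.27.
α = ln(0.27) / ln(373/1000) = -1.309333/-0.986177 ≈ 1.328.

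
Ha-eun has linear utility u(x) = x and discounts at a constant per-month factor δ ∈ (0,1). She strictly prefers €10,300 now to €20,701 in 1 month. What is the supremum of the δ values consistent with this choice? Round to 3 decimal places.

δ < 0.498

Comparing present values: 10300 > δ·20701.
So δ < 10300/20701 = 0.49756.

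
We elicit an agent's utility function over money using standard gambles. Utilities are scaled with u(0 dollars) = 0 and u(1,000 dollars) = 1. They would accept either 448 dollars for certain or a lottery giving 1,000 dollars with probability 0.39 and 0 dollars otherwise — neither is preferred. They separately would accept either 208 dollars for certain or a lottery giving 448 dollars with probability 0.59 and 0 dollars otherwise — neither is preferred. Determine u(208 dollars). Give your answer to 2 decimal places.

0.23

First, u(448 dollars) = 0.39·u(1,000 dollars) + 0.61·u(0 dollars) = 0.39.
The second indifference gives u(208 dollars) = 0.59·u(448 dollars) + 0.41·u(0 dollars) = 0.59·0.39 + 0.41·0.00 = 0.2301.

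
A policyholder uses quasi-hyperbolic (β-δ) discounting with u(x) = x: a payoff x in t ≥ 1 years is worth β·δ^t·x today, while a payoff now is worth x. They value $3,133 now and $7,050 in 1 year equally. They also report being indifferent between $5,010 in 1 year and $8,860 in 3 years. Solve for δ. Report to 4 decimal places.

δ ≈ 0.7520

From the later pair, β·δ^1·5010 = β·δ^3·8860; dividing through, δ^2 = 5010/8860 = 0.56546, so δ = 0.75197.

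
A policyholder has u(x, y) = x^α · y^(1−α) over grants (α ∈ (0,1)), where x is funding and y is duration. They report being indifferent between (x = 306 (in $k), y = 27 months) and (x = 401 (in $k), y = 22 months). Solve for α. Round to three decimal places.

α ≈ 0.431

The Cobb–Douglas utilities coincide, so 306^α·27^(1−α) = 401^α·22^(1−α).
(306/401)^α = (22/27)^(1−α); take logs: α·ln(306/401) = (1−α)·ln(22/27), i.e. α·-0.270376 = (1−α)·-0.204794.
So α/(1−α) = (-0.204794)/(-0.270376) = 0.757441, and α = 0.757441/1.757441 ≈ 0.431.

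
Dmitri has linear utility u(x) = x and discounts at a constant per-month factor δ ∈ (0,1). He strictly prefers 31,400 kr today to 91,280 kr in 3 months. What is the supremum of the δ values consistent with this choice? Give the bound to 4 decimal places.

δ < 0.7007

The preference means 31400 > δ^3·91280.
Dividing by 91280: δ^3 < 0.34400. Both sides are positive, so the cube root keeps the direction.
δ < 0.34400^(1/3) = 0.7007.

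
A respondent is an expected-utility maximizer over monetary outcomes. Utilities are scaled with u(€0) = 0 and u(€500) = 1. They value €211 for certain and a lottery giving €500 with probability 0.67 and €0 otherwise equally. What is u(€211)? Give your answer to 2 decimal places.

0.67

The indifference gives u(€211) = 0.67·u(€500) + 0.33·u(€0) = 0.67·1 + 0.33·0 = 0.67.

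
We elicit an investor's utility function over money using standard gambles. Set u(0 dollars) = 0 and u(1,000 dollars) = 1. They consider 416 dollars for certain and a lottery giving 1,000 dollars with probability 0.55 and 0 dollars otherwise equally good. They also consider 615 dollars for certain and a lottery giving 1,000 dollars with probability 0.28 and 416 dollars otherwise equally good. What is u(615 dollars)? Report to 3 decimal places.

The first gamble pins u(416 dollars): it must equal 0.55·1 + 0.45·0 = 0.55.
The second indifference gives u(615 dollars) = 0.28·u(1,000 dollars) + 0.72·u(416 dollars) = 0.28·1.00 + 0.72·0.55 = 0.6760.

0.676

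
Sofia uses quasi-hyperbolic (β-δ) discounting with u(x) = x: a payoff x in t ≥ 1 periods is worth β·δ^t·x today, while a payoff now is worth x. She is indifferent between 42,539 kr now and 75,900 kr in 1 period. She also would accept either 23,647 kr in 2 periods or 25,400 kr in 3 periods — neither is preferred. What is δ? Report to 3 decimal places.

The second indifference involves only future payoffs, so β cancels: β·δ^2·23647 = β·δ^3·25400, giving δ = 23647/25400 = 0.93098.

δ ≈ 0.931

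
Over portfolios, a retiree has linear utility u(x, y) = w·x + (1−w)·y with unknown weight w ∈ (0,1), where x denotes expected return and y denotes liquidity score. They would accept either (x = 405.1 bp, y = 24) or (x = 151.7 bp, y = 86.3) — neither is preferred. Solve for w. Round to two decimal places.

Equating utilities: w·405.1 + (1−w)·24 = w·151.7 + (1−w)·86.3.
w·(405.1−151.7) = (1−w)·(86.3−24), i.e. w·253.4 = (1−w)·62.3.
The marginal rate of substitution is 62.3/253.4, so w = 62.3/(253.4+62.3) = 0.20.

w = 0.20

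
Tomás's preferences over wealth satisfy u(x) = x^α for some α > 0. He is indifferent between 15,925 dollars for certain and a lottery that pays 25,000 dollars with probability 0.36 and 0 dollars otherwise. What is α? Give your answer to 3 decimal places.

Since u(0) = 0, the lottery's EU is 0.36·25000^α.
Indifference: 15925^α = 0.36·25000^α, so (15925/25000)^α = 0.36.
Take logs: α = ln 0.36 / ln(15925/25000) ≈ 2.26537.

α ≈ 2.265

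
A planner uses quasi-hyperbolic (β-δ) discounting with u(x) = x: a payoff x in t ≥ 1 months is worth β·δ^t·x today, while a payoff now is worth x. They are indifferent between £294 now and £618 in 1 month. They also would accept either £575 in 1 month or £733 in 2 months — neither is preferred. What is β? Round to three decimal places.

β ≈ 0.606

Both payoffs in the second observation are in the future, so β drops out: δ^1·575 = δ^2·733 ⇒ δ = 575/733 = 0.78445.
The first indifference: 294 = β·δ·618, so β = 294/(δ·618) = 294/(0.78445·618) ≈ 0.606.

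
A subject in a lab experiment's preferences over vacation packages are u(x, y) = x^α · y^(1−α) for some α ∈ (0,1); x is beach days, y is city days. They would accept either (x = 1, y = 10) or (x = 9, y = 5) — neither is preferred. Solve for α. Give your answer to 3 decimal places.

α ≈ 0.240

The Cobb–Douglas utilities coincide, so 1^α·10^(1−α) = 9^α·5^(1−α).
(1/9)^α = (5/10)^(1−α); take logs: α·ln(1/9) = (1−α)·ln(5/10), i.e. α·-2.197225 = (1−α)·-0.693147.
With A = -2.197225 and B = -0.693147: α·A = (1−α)·B, so α = B/(A+B) = -0.693147/-2.890372 ≈ 0.240.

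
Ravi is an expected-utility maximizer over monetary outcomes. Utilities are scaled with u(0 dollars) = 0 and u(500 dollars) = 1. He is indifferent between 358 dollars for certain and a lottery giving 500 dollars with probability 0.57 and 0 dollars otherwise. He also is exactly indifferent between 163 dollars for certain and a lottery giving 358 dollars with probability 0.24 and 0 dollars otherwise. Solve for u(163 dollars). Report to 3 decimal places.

0.137

The first gamble pins u(358 dollars): it must equal 0.57·1 + 0.43·0 = 0.57.
Then u(163 dollars) = 0.24·u(358 dollars) + 0.76·u(0 dollars) = 0.24·0.57 + 0.76·0.00 = 0.1368.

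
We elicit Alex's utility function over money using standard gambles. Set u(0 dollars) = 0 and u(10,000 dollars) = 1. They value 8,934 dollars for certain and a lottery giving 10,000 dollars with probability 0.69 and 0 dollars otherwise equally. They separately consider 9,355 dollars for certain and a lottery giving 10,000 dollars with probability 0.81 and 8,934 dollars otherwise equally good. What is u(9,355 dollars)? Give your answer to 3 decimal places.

0.941

From the first indifference, u(8,934 dollars) = 0.69·u(10,000 dollars) + 0.31·u(0 dollars) = 0.69·1 + 0.31·0 = 0.69.
Then u(9,355 dollars) = 0.81·u(10,000 dollars) + 0.19·u(8,934 dollars) = 0.81·1.00 + 0.19·0.69 = 0.9411.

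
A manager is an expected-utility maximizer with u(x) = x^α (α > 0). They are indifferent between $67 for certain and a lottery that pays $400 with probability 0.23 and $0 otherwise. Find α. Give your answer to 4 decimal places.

Since u(0) = 0, the lottery's EU is 0.23·400^α.
Indifference: 67^α = 0.23·400^α, so (67/400)^α = 0.23.
Taking logs: α·ln(67/400) = ln(0.23), so α = -1.4696760 / -1.7867719 ≈ 0.8225.

α ≈ 0.8225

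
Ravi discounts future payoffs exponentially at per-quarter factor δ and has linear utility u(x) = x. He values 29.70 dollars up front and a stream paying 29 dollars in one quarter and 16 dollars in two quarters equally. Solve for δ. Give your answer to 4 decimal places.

Present value of the stream is 29·δ + 16·δ². Indifference gives 29δ + 16δ² = 29.70.
That is, 16δ² + 29δ − 29.70 = 0, a quadratic in δ.
By the quadratic formula (taking the positive root), δ = (−29 + √2741.80) / 32 ≈ 0.7301.

δ ≈ 0.7301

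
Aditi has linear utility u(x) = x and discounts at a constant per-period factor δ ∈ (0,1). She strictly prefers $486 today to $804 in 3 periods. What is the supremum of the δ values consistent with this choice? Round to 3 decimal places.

Comparing present values: 486 > δ^3·804.
Dividing by 804: δ^3 < 0.60448. Both sides are positive, so the cube root keeps the direction.
δ < 0.60448^(1/3) = 0.846.

δ < 0.846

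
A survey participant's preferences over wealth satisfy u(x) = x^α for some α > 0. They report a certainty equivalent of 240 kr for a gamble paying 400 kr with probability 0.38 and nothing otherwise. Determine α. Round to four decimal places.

α ≈ 1.8942

EU(lottery) = 0.38·400^α + 0.62·0 = 0.38·400^α.
Equating: 240^α = 0.38·400^α, i.e. 0.6000^α = 0.38.
Take logs: α = ln 0.38 / ln(240/400) ≈ 1.894157.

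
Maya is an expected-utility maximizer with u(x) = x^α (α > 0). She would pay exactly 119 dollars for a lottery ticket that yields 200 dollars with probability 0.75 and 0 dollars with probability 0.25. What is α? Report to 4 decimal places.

EU(lottery) = 0.75·200^α + 0.25·0 = 0.75·200^α.
Setting u(119) equal to that: 119^α = 0.75·200^α ⇒ (119/200)^α = 0.75.
α = ln(0.75) / ln(119/200) = -0.2876821/-0.5191939 ≈ 0.5541.

α ≈ 0.5541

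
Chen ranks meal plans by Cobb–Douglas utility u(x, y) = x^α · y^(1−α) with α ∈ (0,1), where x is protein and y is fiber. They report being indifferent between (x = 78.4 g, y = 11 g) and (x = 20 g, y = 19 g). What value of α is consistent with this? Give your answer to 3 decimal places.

α ≈ 0.286

Set the two utilities equal: 78.4^α·11^(1−α) = 20^α·19^(1−α).
(78.4/20)^α = (19/11)^(1−α); take logs: α·ln(78.4/20) = (1−α)·ln(19/11), i.e. α·1.366092 = (1−α)·0.546544.
So α/(1−α) = (0.546544)/(1.366092) = 0.400078, and α = 0.400078/1.400078 ≈ 0.286.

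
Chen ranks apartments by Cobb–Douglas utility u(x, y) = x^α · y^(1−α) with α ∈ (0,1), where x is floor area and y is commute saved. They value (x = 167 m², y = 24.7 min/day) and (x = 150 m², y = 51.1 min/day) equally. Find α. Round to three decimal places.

α ≈ 0.871

The Cobb–Douglas utilities coincide, so 167^α·24.7^(1−α) = 150^α·51.1^(1−α).
Rearrange to (167/150)^α = (51.1/24.7)^(1−α) and take logs: α·0.107359 = (1−α)·0.726981.
Thus α·(0.834340) = 0.726981, so α = 0.726981/0.834340 ≈ 0.871.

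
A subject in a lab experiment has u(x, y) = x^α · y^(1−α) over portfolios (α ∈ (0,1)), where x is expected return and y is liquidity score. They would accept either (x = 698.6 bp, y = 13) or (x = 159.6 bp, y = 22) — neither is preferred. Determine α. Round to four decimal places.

α ≈ 0.2627

The Cobb–Douglas utilities coincide, so 698.6^α·13^(1−α) = 159.6^α·22^(1−α).
Rearrange to (698.6/159.6)^α = (22/13)^(1−α) and take logs: α·1.4764076 = (1−α)·0.5260931.
Thus α·(2.0025007) = 0.5260931, so α = 0.5260931/2.0025007 ≈ 0.2627.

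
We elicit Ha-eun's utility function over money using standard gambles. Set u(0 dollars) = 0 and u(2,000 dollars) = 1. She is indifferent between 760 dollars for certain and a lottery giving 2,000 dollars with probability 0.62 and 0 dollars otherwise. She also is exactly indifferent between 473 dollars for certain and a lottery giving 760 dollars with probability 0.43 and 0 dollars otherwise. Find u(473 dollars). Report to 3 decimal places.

From the first indifference, u(760 dollars) = 0.62·u(2,000 dollars) + 0.38·u(0 dollars) = 0.62·1 + 0.38·0 = 0.62.
Then u(473 dollars) = 0.43·u(760 dollars) + 0.57·u(0 dollars) = 0.43·0.62 + 0.57·0.00 = 0.2666.

0.267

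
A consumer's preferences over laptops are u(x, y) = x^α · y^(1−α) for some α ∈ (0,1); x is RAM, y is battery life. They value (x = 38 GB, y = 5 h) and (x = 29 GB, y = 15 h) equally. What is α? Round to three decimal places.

α ≈ 0.803

Indifference: 38^α · 5^(1−α) = 29^α · 15^(1−α).
Rearrange to (38/29)^α = (15/5)^(1−α) and take logs: α·0.270290 = (1−α)·1.098612.
Thus α·(1.368902) = 1.098612, so α = 1.098612/1.368902 ≈ 0.803.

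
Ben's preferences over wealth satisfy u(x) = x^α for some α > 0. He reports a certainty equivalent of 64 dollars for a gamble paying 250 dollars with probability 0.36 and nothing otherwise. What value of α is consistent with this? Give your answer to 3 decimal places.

α ≈ 0.750

EU(lottery) = 0.36·250^α + 0.64·0 = 0.36·250^α.
Indifference: 64^α = 0.36·250^α, so (64/250)^α = 0.36.
Taking logs: α·ln(64/250) = ln(0.36), so α = -1.021651 / -1.362578 ≈ 0.750.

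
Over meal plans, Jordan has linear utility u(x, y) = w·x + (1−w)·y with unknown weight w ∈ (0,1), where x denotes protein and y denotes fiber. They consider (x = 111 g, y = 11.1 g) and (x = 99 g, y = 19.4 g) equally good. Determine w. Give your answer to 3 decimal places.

w = 0.409

Equating utilities: w·111 + (1−w)·11.1 = w·99 + (1−w)·19.4.
Collecting terms: w·12 = (1−w)·8.3.
So w/(1−w) = 8.3/12 = 0.6917, giving w = 8.3/(12+8.3) = 0.409.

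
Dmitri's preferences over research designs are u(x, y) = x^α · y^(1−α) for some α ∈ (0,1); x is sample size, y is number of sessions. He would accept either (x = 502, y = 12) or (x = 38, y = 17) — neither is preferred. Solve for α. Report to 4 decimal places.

Indifference: 502^α · 12^(1−α) = 38^α · 17^(1−α).
(502/38)^α = (17/12)^(1−α); take logs: α·ln(502/38) = (1−α)·ln(17/12), i.e. α·2.5810140 = (1−α)·0.3483067.
Thus α·(2.9293207) = 0.3483067, so α = 0.3483067/2.9293207 ≈ 0.1189.

α ≈ 0.1189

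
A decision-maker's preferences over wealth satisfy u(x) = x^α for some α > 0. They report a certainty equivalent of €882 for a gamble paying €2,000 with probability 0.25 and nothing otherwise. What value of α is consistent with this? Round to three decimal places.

EU(lottery) = 0.25·2000^α + 0.75·0 = 0.25·2000^α.
Equating: 882^α = 0.25·2000^α, i.e. 0.4410^α = 0.25.
α = ln(0.25) / ln(882/2000) = -1.386294/-0.818710 ≈ 1.693.

α ≈ 1.693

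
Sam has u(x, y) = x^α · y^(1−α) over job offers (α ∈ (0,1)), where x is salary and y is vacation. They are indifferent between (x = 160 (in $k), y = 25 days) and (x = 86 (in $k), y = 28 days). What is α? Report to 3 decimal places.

α ≈ 0.154

The Cobb–Douglas utilities coincide, so 160^α·25^(1−α) = 86^α·28^(1−α).
(160/86)^α = (28/25)^(1−α); take logs: α·ln(160/86) = (1−α)·ln(28/25), i.e. α·0.620827 = (1−α)·0.113329.
So α/(1−α) = (0.113329)/(0.620827) = 0.182545, and α = 0.182545/1.182545 ≈ 0.154.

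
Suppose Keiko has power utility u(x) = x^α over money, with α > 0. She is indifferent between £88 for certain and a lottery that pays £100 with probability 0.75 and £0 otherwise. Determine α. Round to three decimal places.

α ≈ 2.250

Since u(0) = 0, the lottery's EU is 0.75·100^α.
Equating: 88^α = 0.75·100^α, i.e. 0.8800^α = 0.75.
α = ln(0.75) / ln(88/100) = -0.287682/-0.127833 ≈ 2.250.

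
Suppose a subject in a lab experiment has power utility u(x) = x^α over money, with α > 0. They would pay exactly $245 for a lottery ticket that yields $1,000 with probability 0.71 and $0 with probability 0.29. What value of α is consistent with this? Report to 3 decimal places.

Since u(0) = 0, the lottery's EU is 0.71·1000^α.
Setting u(245) equal to that: 245^α = 0.71·1000^α ⇒ (245/1000)^α = 0.71.
α = ln(0.71) / ln(245/1000) = -0.342490/-1.406497 ≈ 0.244.

α ≈ 0.244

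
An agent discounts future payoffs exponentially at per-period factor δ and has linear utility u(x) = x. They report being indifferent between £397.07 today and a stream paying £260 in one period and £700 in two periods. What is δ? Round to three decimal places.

Present value of the stream is 260·δ + 700·δ². Indifference gives 260δ + 700δ² = 397.07.
So 700δ² + 260δ − 397.07 = 0.
The positive root is δ = [−260 + √(260² + 4·700·397.07)] / (2·700) = (−260 + 1086.000)/1400 ≈ 0.590.

δ ≈ 0.590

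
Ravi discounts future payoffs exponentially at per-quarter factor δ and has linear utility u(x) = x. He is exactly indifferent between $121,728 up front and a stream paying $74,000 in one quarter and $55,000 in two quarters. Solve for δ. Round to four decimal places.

The stream is worth 74000δ + 55000δ² today, so 74000δ + 55000δ² = 121728.
That is, 55000δ² + 74000δ − 121728 = 0, a quadratic in δ.
δ = (−74000 + √(74000² + 4·55000·121728)) / (2·55000) = (−74000 + √32256160000.00) / 110000 ≈ 0.9600.

δ ≈ 0.9600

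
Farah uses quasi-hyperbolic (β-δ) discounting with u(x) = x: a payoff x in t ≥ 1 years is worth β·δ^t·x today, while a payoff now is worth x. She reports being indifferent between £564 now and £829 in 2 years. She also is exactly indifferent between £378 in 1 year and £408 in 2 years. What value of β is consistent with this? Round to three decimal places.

Both payoffs in the second observation are in the future, so β drops out: δ^1·378 = δ^2·408 ⇒ δ = 378/408 = 0.92647.
Now use the now-vs-future pair: 564 = β·δ^2·829 gives β = 564/(0.85835·829) ≈ 0.793.

β ≈ 0.793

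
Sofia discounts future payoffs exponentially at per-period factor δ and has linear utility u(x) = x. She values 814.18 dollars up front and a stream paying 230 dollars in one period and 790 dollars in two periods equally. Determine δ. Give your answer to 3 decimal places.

δ ≈ 0.880

The stream is worth 230δ + 790δ² today, so 230δ + 790δ² = 814.18.
So 790δ² + 230δ − 814.18 = 0.
By the quadratic formula (taking the positive root), δ = (−230 + √2625708.80) / 1580 ≈ 0.880.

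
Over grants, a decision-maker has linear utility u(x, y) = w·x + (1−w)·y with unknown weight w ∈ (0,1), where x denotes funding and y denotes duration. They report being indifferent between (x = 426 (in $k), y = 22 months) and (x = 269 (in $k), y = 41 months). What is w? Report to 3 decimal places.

u(426,22) = u(269,41) means w·426 + (1−w)·22 = w·269 + (1−w)·41.
Rearranging, 157·w − 19·(1−w) = 0.
The marginal rate of substitution is 19/157, so w = 19/(157+19) = 0.108.

w = 0.108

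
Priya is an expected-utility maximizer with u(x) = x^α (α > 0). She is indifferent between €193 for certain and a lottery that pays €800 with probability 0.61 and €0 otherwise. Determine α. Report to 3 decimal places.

Since u(0) = 0, the lottery's EU is 0.61·800^α.
Indifference: 193^α = 0.61·800^α, so (193/800)^α = 0.61.
Take logs: α = ln 0.61 / ln(193/800) ≈ 0.34763.

α ≈ 0.348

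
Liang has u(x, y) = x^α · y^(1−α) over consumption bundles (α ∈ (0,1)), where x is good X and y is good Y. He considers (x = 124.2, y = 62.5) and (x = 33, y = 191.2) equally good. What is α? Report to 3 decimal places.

Set the two utilities equal: 124.2^α·62.5^(1−α) = 33^α·191.2^(1−α).
Rearrange to (124.2/33)^α = (191.2/62.5)^(1−α) and take logs: α·1.325386 = (1−α)·1.118153.
With A = 1.325386 and B = 1.118153: α·A = (1−α)·B, so α = B/(A+B) = 1.118153/2.443539 ≈ 0.458.

α ≈ 0.458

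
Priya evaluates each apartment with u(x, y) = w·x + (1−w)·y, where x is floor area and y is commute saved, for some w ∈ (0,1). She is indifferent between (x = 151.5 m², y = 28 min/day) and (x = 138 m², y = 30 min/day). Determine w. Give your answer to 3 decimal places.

Equating utilities: w·151.5 + (1−w)·28 = w·138 + (1−w)·30.
Rearranging, 13.5·w − 2·(1−w) = 0.
The marginal rate of substitution is 2/13.5, so w = 2/(13.5+2) = 0.129.

w = 0.129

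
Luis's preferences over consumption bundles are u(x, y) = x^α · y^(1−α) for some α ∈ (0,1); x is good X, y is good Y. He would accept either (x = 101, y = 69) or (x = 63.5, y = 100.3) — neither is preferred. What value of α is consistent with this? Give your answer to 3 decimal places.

Set the two utilities equal: 101^α·69^(1−α) = 63.5^α·100.3^(1−α).
Taking logs: α·ln 101 + (1−α)·ln 69 = α·ln 63.5 + (1−α)·ln 100.3, i.e. α·0.464081 = (1−α)·0.374059.
Thus α·(0.838140) = 0.374059, so α = 0.374059/0.838140 ≈ 0.446.

α ≈ 0.446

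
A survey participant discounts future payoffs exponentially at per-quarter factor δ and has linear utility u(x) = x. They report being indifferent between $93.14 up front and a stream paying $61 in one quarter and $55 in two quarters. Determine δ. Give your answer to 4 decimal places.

The stream is worth 61δ + 55δ² today, so 61δ + 55δ² = 93.14.
So 55δ² + 61δ − 93.14 = 0.
δ = (−61 + √(61² + 4·55·93.14)) / (2·55) = (−61 + √24211.80) / 110 ≈ 0.8600.

δ ≈ 0.8600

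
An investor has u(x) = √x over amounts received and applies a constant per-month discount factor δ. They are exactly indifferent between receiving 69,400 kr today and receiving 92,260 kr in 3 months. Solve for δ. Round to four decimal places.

δ ≈ 0.9537

Indifference means u(69400) = δ^3 · u(92260), so δ^3 = u(69400)/u(92260).
Since u(x) = √x, δ^3 = √(69400/92260) = 0.86731.
Taking the cube root: δ = 0.86731^(1/3) ≈ 0.9537.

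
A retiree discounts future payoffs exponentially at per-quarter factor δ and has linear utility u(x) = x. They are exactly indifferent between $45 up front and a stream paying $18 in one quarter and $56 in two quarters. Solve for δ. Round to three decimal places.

Present value of the stream is 18·δ + 56·δ². Indifference gives 18δ + 56δ² = 45.
That is, 56δ² + 18δ − 45 = 0, a quadratic in δ.
δ = (−18 + √(18² + 4·56·45)) / (2·56) = (−18 + √10404.00) / 112 ≈ 0.750.

δ ≈ 0.750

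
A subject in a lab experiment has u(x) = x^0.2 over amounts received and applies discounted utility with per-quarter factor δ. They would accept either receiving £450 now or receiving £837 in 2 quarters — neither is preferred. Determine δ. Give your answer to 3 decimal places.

δ ≈ 0.940

Indifference means u(450) = δ^2 · u(837), so δ^2 = u(450)/u(837).
Since u(x) = x^0.2, δ^2 = (450/837)^0.2 = 0.53763^0.2 = 0.88328.
Hence δ = (0.88328)^(1/2) = 0.93983.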